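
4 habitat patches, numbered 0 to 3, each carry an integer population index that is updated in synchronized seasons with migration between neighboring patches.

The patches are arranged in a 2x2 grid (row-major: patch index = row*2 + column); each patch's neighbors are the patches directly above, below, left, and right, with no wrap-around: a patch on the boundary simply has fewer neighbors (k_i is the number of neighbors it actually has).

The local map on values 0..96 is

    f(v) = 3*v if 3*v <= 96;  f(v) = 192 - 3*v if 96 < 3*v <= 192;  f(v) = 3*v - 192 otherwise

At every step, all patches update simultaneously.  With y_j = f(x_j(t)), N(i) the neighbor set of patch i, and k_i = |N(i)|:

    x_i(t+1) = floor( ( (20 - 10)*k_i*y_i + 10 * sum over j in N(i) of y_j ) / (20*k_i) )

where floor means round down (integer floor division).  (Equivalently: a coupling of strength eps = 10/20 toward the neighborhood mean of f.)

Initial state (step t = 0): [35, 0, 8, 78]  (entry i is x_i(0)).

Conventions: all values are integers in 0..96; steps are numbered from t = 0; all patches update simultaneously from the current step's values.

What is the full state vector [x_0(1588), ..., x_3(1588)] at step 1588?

Answer: [69, 75, 69, 75]
Key observation: The state at step 13, [12, 30, 12, 30], reappears at step 19: the system is in a cycle of period 6 from step 13 on.  Therefore the state at step 1588 equals the state at step 13 + ((1588 - 13) mod 6) = 16, which is [69, 75, 69, 75].

Derivation:
t=0: [35, 0, 8, 78]
t=1: [49, 32, 44, 27]
t=2: [61, 79, 61, 79]
t=3: [18, 36, 18, 36]
t=4: [61, 76, 61, 76]
t=5: [15, 29, 15, 29]
t=6: [55, 76, 55, 76]
t=7: [29, 33, 29, 33]
t=8: [88, 91, 88, 91]
t=9: [74, 78, 74, 78]
t=10: [33, 39, 33, 39]
t=11: [88, 79, 88, 79]
t=12: [65, 51, 65, 51]
t=13: [12, 30, 12, 30]
t=14: [49, 76, 49, 76]
t=15: [42, 38, 42, 38]
t=16: [69, 75, 69, 75]
t=17: [19, 28, 19, 28]
t=18: [63, 77, 63, 77]
t=19: [12, 30, 12, 30]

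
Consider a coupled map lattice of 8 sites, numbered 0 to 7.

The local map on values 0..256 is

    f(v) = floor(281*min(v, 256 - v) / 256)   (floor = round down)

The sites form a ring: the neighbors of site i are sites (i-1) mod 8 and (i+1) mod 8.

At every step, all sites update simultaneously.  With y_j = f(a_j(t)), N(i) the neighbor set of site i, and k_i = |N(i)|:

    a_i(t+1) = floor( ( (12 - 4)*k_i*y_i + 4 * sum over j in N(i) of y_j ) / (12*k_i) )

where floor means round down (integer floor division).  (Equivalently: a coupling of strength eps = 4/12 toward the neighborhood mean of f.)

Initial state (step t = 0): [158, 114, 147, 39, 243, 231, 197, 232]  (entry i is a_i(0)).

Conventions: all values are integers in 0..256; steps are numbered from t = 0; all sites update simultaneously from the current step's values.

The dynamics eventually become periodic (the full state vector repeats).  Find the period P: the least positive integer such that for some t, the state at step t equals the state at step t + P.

Simulating step by step:
t=0: [158, 114, 147, 39, 243, 231, 197, 232]
t=1: [96, 121, 107, 50, 20, 31, 51, 45]
t=2: [100, 125, 109, 59, 28, 35, 50, 59]
t=3: [106, 129, 112, 67, 37, 39, 53, 69]
t=4: [113, 132, 116, 75, 45, 44, 58, 79]
t=5: [119, 132, 121, 84, 54, 50, 64, 88]
t=6: [125, 134, 126, 93, 63, 57, 71, 97]
t=7: [131, 134, 131, 102, 73, 65, 79, 106]
t=8: [132, 134, 132, 110, 83, 75, 88, 114]
t=9: [133, 134, 132, 117, 94, 85, 98, 122]
t=10: [134, 133, 134, 125, 105, 97, 109, 129]
t=11: [134, 134, 134, 132, 117, 109, 120, 134]
t=12: [133, 133, 133, 134, 127, 122, 129, 132]
t=13: [135, 135, 134, 134, 137, 135, 137, 136]
t=14: [131, 132, 132, 132, 130, 131, 130, 131]
t=15: [136, 136, 136, 136, 137, 137, 137, 137]
t=16: [130, 131, 131, 130, 130, 130, 130, 130]
t=17: [137, 137, 137, 137, 138, 138, 138, 138]
t=18: [129, 130, 130, 129, 129, 129, 129, 129]
t=19: [138, 138, 138, 138, 139, 139, 139, 139]
t=20: [128, 129, 129, 128, 128, 128, 128, 128]
t=21: [139, 139, 139, 139, 140, 140, 140, 140]
t=22: [127, 128, 128, 127, 127, 127, 127, 127]
t=23: [139, 139, 139, 139, 139, 139, 139, 139]
t=24: [128, 128, 128, 128, 128, 128, 128, 128]
t=25: [140, 140, 140, 140, 140, 140, 140, 140]
t=26: [127, 127, 127, 127, 127, 127, 127, 127]
t=27: [139, 139, 139, 139, 139, 139, 139, 139]

Answer: 4
Key observation: The state at step 23, [139, 139, 139, 139, 139, 139, 139, 139], reappears at step 27 — and no state repeats earlier — so the cycle the system enters has period 4.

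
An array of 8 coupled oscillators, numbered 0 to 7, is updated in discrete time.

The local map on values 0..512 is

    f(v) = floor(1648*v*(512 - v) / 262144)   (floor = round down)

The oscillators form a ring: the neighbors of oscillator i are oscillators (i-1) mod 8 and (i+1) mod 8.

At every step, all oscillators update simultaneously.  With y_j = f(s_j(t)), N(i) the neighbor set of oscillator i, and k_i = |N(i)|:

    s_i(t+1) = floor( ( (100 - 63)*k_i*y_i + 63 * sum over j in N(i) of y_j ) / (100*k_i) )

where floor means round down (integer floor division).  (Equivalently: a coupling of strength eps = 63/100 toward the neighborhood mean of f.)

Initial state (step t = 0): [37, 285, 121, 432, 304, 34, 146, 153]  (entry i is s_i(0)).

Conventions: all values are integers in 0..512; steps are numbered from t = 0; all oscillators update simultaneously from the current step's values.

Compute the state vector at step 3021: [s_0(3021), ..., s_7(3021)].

Simulating step by step:
t=0: [37, 285, 121, 432, 304, 34, 146, 153]
t=1: [277, 278, 306, 298, 247, 268, 264, 267]
t=2: [409, 404, 401, 402, 407, 411, 411, 410]
t=3: [266, 272, 276, 274, 268, 262, 260, 262]
t=4: [410, 410, 409, 409, 410, 411, 411, 411]
t=5: [261, 262, 263, 263, 262, 260, 260, 260]
t=6: [411, 411, 411, 411, 411, 411, 411, 411]
t=7: [260, 260, 260, 260, 260, 260, 260, 260]
t=8: [411, 411, 411, 411, 411, 411, 411, 411]

Answer: [260, 260, 260, 260, 260, 260, 260, 260]
Key observation: The state at step 6, [411, 411, 411, 411, 411, 411, 411, 411], reappears at step 8: the system is in a cycle of period 2 from step 6 on.  Therefore the state at step 3021 equals the state at step 6 + ((3021 - 6) mod 2) = 7, which is [260, 260, 260, 260, 260, 260, 260, 260].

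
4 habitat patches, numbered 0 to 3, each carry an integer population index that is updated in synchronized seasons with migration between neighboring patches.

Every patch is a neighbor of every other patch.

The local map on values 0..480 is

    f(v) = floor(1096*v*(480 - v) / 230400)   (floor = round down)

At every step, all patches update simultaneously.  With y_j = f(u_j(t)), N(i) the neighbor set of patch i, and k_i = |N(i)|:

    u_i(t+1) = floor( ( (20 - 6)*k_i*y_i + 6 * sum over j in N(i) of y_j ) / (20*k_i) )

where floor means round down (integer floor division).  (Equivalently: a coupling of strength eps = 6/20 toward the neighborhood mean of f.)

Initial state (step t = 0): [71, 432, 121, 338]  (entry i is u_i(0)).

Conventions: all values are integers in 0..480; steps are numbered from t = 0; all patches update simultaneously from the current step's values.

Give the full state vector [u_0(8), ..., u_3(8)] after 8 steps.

Simulating step by step:
t=0: [71, 432, 121, 338]
t=1: [149, 125, 190, 203]
t=2: [237, 224, 254, 257]
t=3: [272, 272, 272, 272]
t=4: [269, 269, 269, 269]
t=5: [269, 269, 269, 269]
t=6: [269, 269, 269, 269]
t=7: [269, 269, 269, 269]
t=8: [269, 269, 269, 269]

Answer: [269, 269, 269, 269]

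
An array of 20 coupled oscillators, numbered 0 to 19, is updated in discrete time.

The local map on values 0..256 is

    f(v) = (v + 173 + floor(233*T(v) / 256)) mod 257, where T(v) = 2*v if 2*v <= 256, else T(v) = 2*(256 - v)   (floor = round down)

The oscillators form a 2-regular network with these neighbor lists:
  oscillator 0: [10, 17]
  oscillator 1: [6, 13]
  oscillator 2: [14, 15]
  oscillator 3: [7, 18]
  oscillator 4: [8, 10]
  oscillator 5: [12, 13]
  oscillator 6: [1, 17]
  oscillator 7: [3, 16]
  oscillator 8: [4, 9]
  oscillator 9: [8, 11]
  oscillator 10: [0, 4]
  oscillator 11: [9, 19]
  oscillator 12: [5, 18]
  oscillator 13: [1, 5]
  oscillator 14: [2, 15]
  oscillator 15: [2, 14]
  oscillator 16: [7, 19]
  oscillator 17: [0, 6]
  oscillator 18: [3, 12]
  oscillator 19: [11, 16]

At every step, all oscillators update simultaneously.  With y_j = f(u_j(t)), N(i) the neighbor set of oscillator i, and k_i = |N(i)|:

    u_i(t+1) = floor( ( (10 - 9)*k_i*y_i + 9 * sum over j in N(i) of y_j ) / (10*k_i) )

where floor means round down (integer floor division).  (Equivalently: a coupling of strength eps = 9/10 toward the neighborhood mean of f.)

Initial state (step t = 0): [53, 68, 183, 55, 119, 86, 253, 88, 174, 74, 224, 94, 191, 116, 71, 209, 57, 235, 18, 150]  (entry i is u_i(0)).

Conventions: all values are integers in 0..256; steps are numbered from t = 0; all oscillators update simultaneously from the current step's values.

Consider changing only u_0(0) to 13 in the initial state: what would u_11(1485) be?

Simulating step by step:
t=0: [13, 68, 183, 55, 119, 86, 253, 88, 174, 74, 224, 94, 191, 116, 71, 209, 57, 235, 18, 150]
t=1: [195, 198, 169, 181, 221, 226, 150, 82, 192, 201, 226, 74, 193, 143, 210, 177, 81, 191, 155, 115]
t=2: [211, 25, 224, 203, 209, 123, 199, 184, 210, 178, 209, 218, 224, 187, 236, 227, 188, 122, 230, 144]
t=3: [116, 225, 192, 212, 209, 192, 132, 222, 221, 208, 209, 128, 108, 134, 195, 193, 129, 192, 205, 194]
t=4: [219, 33, 222, 206, 205, 128, 191, 122, 209, 120, 224, 196, 218, 190, 223, 223, 191, 138, 213, 39]
t=5: [114, 203, 199, 115, 204, 195, 31, 197, 231, 219, 206, 147, 122, 35, 199, 199, 35, 193, 207, 203]
t=6: [219, 29, 218, 218, 203, 29, 197, 136, 206, 108, 224, 188, 195, 198, 218, 218, 197, 130, 130, 29]
t=7: [117, 222, 203, 34, 206, 223, 144, 191, 217, 220, 207, 236, 144, 250, 203, 203, 142, 191, 193, 226]
t=8: [221, 101, 215, 202, 208, 101, 191, 31, 206, 196, 227, 197, 190, 196, 215, 215, 190, 135, 29, 107]
t=9: [114, 220, 205, 137, 204, 221, 118, 199, 215, 216, 204, 219, 226, 202, 205, 205, 121, 192, 224, 222]
t=10: [220, 228, 213, 188, 209, 205, 216, 27, 208, 203, 224, 201, 198, 202, 213, 213, 187, 240, 113, 110]
t=11: [192, 208, 207, 240, 205, 217, 190, 229, 212, 214, 204, 220, 223, 204, 207, 207, 236, 200, 224, 222]
t=12: [216, 219, 212, 194, 211, 206, 215, 187, 209, 204, 218, 202, 200, 207, 212, 212, 195, 224, 192, 194]
t=13: [200, 207, 208, 225, 206, 214, 200, 222, 210, 213, 205, 217, 218, 207, 208, 208, 224, 203, 219, 219]
t=14: [214, 214, 211, 200, 211, 207, 213, 197, 209, 206, 214, 204, 203, 209, 211, 211, 200, 216, 200, 200]
t=15: [205, 208, 208, 218, 208, 212, 205, 217, 210, 212, 206, 214, 214, 209, 208, 208, 218, 206, 216, 215]
t=16: [213, 211, 211, 203, 211, 208, 212, 203, 209, 207, 212, 206, 206, 209, 211, 211, 203, 213, 204, 204]
t=17: [207, 208, 208, 214, 208, 211, 207, 215, 210, 211, 207, 213, 212, 209, 208, 208, 214, 207, 214, 214]
t=18: [212, 211, 211, 205, 210, 208, 211, 205, 209, 208, 211, 207, 207, 209, 211, 211, 205, 212, 206, 206]
t=19: [208, 208, 208, 213, 209, 211, 208, 213, 210, 211, 208, 212, 212, 209, 208, 208, 213, 208, 212, 212]
t=20: [211, 210, 211, 207, 210, 208, 211, 207, 209, 208, 210, 208, 208, 209, 211, 211, 207, 211, 207, 207]
t=21: [208, 209, 208, 212, 209, 210, 208, 212, 210, 210, 208, 211, 211, 210, 208, 208, 212, 208, 211, 211]
t=22: [211, 210, 211, 208, 210, 208, 210, 208, 209, 208, 210, 208, 208, 209, 211, 211, 208, 211, 208, 208]
t=23: [208, 209, 208, 211, 209, 210, 208, 211, 210, 210, 208, 211, 211, 210, 208, 208, 211, 208, 211, 211]
t=24: [211, 210, 211, 208, 210, 208, 210, 208, 209, 208, 210, 208, 208, 209, 211, 211, 208, 211, 208, 208]

Answer: u_11(1485) = 211
Key observation: The state at step 22, [211, 210, 211, 208, 210, 208, 210, 208, 209, 208, 210, 208, 208, 209, 211, 211, 208, 211, 208, 208], reappears at step 24: the system is in a cycle of period 2 from step 22 on.  Therefore the state at step 1485 equals the state at step 22 + ((1485 - 22) mod 2) = 23, which is [208, 209, 208, 211, 209, 210, 208, 211, 210, 210, 208, 211, 211, 210, 208, 208, 211, 208, 211, 211].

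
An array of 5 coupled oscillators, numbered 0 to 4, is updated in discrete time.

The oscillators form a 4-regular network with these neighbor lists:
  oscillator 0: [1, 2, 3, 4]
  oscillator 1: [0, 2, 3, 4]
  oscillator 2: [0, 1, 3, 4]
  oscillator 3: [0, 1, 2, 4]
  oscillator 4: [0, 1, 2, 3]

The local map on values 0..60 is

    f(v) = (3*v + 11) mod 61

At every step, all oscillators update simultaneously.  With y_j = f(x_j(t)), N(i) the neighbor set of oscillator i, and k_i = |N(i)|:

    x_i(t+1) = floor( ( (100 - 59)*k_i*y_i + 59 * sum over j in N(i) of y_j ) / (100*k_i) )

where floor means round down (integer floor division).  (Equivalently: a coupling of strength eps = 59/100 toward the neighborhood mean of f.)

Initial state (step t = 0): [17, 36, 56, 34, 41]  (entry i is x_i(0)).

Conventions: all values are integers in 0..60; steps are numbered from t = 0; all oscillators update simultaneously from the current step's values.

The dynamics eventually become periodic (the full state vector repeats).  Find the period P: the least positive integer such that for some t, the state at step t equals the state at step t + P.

Simulating step by step:
t=0: [17, 36, 56, 34, 41]
t=1: [26, 41, 41, 40, 29]
t=2: [21, 17, 17, 16, 24]
t=3: [17, 14, 14, 29, 19]
t=4: [22, 36, 36, 31, 24]
t=5: [33, 44, 44, 40, 34]
t=6: [35, 27, 27, 24, 36]
t=7: [43, 37, 37, 34, 44]
t=8: [18, 13, 13, 27, 18]
t=9: [21, 33, 33, 28, 21]
t=10: [26, 36, 36, 32, 26]
t=11: [39, 47, 47, 44, 39]
t=12: [15, 21, 21, 19, 15]
t=13: [36, 24, 24, 23, 36]
t=14: [41, 32, 32, 31, 41]
t=15: [26, 35, 35, 34, 26]
t=16: [39, 46, 46, 45, 39]
t=17: [14, 20, 20, 19, 14]
t=18: [33, 22, 22, 21, 33]
t=19: [33, 25, 25, 24, 33]
t=20: [37, 31, 31, 30, 37]
t=21: [18, 29, 29, 29, 18]
t=22: [18, 27, 27, 27, 18]
t=23: [15, 23, 23, 23, 15]
t=24: [39, 29, 29, 29, 39]
t=25: [19, 27, 27, 27, 19]
t=26: [17, 23, 23, 23, 17]
t=27: [8, 13, 13, 13, 8]
t=28: [41, 45, 45, 45, 41]
t=29: [17, 20, 20, 20, 17]
t=30: [4, 7, 7, 7, 4]
t=31: [26, 29, 29, 29, 26]
t=32: [31, 34, 34, 34, 31]
t=33: [46, 49, 49, 49, 46]
t=34: [30, 33, 33, 33, 30]
t=35: [43, 46, 46, 46, 43]
t=36: [21, 24, 24, 24, 21]
t=37: [16, 19, 19, 19, 16]
t=38: [35, 22, 22, 22, 35]
t=39: [37, 27, 27, 27, 37]
t=40: [13, 21, 21, 21, 13]
t=41: [33, 23, 23, 23, 33]
t=42: [35, 27, 27, 27, 35]
t=43: [44, 38, 38, 38, 44]
t=44: [13, 8, 8, 8, 13]
t=45: [43, 39, 39, 39, 43]
t=46: [12, 9, 9, 9, 12]
t=47: [43, 40, 40, 40, 43]
t=48: [14, 11, 11, 11, 14]
t=49: [49, 46, 46, 46, 49]
t=50: [32, 29, 29, 29, 32]
t=51: [42, 39, 39, 39, 42]
t=52: [11, 8, 8, 8, 11]
t=53: [40, 37, 37, 37, 40]
t=54: [5, 2, 2, 2, 5]
t=55: [22, 19, 19, 19, 22]
t=56: [12, 9, 9, 9, 12]

Answer: 10
Key observation: The state at step 46, [12, 9, 9, 9, 12], reappears at step 56 — and no state repeats earlier — so the cycle the system enters has period 10.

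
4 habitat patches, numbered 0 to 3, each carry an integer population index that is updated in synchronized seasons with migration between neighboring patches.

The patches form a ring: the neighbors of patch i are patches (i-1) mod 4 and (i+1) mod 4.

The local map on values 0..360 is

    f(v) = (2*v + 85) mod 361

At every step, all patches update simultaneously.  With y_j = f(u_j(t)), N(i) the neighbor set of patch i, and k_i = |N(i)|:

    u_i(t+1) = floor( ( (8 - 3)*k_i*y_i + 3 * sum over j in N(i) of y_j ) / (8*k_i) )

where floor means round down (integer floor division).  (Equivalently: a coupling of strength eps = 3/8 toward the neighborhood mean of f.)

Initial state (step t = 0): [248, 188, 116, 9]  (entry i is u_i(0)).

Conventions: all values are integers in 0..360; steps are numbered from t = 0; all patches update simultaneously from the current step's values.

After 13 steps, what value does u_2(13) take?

Answer: u_2(13) = 168

Derivation:
t=0: [248, 188, 116, 9]
t=1: [175, 163, 236, 165]
t=2: [65, 81, 142, 84]
t=3: [228, 196, 98, 199]
t=4: [157, 158, 220, 162]
t=5: [40, 62, 119, 67]
t=6: [183, 222, 282, 228]
t=7: [121, 175, 245, 183]
t=8: [235, 147, 164, 157]
t=9: [131, 57, 43, 69]
t=10: [296, 221, 186, 236]
t=11: [265, 181, 127, 199]
t=12: [197, 164, 250, 187]
t=13: [101, 96, 168, 125]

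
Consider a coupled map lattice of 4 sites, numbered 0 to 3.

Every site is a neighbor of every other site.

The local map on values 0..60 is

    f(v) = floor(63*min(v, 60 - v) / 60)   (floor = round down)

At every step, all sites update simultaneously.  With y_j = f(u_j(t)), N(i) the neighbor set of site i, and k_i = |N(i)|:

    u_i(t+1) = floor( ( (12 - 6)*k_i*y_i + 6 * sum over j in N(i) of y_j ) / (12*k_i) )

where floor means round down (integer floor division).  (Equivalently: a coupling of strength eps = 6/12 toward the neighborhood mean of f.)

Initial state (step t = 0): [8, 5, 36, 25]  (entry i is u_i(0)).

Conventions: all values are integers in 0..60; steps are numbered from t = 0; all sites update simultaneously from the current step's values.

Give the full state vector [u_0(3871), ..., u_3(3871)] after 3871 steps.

Answer: [14, 14, 14, 14]
Key observation: The state at step 4, [14, 14, 14, 14], reappears at step 5: the system is in a cycle of period 1 from step 4 on.  Therefore the state at step 3871 equals the state at step 4 + ((3871 - 4) mod 1) = 4, which is [14, 14, 14, 14].

Derivation:
t=0: [8, 5, 36, 25]
t=1: [13, 12, 19, 19]
t=2: [14, 14, 16, 16]
t=3: [14, 14, 15, 15]
t=4: [14, 14, 14, 14]
t=5: [14, 14, 14, 14]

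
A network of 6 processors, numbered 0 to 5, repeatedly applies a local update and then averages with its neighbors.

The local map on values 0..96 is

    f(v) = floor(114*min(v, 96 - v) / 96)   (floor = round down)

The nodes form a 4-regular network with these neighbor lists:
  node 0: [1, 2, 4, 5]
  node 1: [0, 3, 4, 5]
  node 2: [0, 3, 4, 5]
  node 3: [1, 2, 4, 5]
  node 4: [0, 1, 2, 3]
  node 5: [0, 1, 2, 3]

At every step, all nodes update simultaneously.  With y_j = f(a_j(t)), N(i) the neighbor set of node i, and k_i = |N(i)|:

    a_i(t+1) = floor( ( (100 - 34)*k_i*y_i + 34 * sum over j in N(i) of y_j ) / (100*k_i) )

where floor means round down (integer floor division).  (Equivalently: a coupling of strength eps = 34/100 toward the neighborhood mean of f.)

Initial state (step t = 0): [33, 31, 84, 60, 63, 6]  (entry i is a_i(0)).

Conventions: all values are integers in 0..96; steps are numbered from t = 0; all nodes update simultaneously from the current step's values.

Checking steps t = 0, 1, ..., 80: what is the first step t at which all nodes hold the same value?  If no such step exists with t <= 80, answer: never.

Answer: 14
Key observation: Synchronization is absorbing here: once all nodes are equal they stay equal, and step 14 is the first all-equal step.

Derivation:
t=0: [33, 31, 84, 60, 63, 6]  (not all equal)
t=1: [33, 34, 20, 35, 36, 15]  (not all equal)
t=2: [36, 38, 26, 37, 39, 23]  (not all equal)
t=3: [40, 43, 33, 40, 43, 31]  (not all equal)
t=4: [46, 49, 41, 46, 49, 39]  (not all equal)
t=5: [52, 54, 49, 52, 54, 48]  (not all equal)
t=6: [52, 50, 54, 52, 50, 55]  (not all equal)
t=7: [51, 53, 49, 51, 53, 49]  (not all equal)
t=8: [53, 51, 54, 53, 51, 54]  (not all equal)
t=9: [51, 52, 49, 51, 52, 49]  (not all equal)
t=10: [53, 52, 54, 53, 52, 54]  (not all equal)
t=11: [50, 51, 49, 50, 51, 49]  (not all equal)
t=12: [54, 53, 54, 54, 53, 54]  (not all equal)
t=13: [49, 50, 49, 49, 50, 49]  (not all equal)
t=14: [54, 54, 54, 54, 54, 54]  (all equal)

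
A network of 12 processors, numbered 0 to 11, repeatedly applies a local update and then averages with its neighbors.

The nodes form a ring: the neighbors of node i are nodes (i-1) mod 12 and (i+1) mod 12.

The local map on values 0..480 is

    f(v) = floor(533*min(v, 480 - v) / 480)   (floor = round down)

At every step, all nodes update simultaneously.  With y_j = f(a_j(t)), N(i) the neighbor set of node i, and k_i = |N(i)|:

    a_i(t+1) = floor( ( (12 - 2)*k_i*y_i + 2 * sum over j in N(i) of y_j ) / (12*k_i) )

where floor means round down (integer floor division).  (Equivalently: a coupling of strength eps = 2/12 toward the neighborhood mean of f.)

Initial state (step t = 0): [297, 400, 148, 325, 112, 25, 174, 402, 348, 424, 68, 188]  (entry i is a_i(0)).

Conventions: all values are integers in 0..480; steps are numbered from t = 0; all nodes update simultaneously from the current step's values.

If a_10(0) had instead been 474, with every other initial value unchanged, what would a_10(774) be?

Answer: a_10(774) = 257
Key observation: The state at step 23, [265, 265, 265, 265, 265, 265, 264, 258, 249, 241, 247, 257], reappears at step 27: the system is in a cycle of period 4 from step 23 on.  Therefore the state at step 774 equals the state at step 23 + ((774 - 23) mod 4) = 26, which is [240, 239, 239, 239, 239, 239, 239, 246, 255, 263, 257, 247].

Derivation:
t=0: [297, 400, 148, 325, 112, 25, 174, 402, 348, 424, 474, 188]
t=1: [193, 103, 158, 167, 119, 48, 170, 99, 134, 64, 27, 190]
t=2: [205, 127, 170, 179, 129, 70, 170, 118, 138, 73, 47, 195]
t=3: [218, 152, 184, 192, 142, 91, 174, 137, 145, 84, 68, 203]
t=4: [234, 177, 201, 207, 157, 113, 181, 156, 154, 97, 89, 213]
t=5: [251, 203, 221, 223, 174, 135, 191, 175, 165, 111, 110, 226]
t=6: [251, 229, 243, 242, 193, 157, 205, 194, 178, 127, 132, 239]
t=7: [254, 254, 262, 259, 214, 181, 221, 214, 193, 146, 155, 254]
t=8: [250, 249, 242, 244, 234, 206, 240, 235, 211, 167, 177, 243]
t=9: [255, 256, 263, 261, 256, 233, 262, 258, 232, 190, 200, 256]
t=10: [248, 247, 240, 243, 248, 255, 243, 246, 252, 214, 223, 245]
t=11: [257, 258, 265, 262, 256, 250, 261, 258, 252, 239, 247, 258]
t=12: [246, 245, 239, 242, 248, 253, 244, 246, 253, 263, 257, 247]
t=13: [259, 260, 264, 263, 257, 253, 260, 258, 251, 241, 247, 257]
t=14: [245, 243, 239, 240, 246, 250, 244, 246, 254, 263, 257, 247]
t=15: [260, 262, 264, 265, 259, 255, 261, 258, 249, 241, 247, 257]
t=16: [244, 241, 239, 238, 244, 248, 243, 246, 255, 263, 257, 247]
t=17: [261, 264, 264, 263, 261, 257, 262, 258, 249, 241, 247, 257]
t=18: [243, 239, 239, 240, 243, 246, 242, 246, 255, 263, 257, 247]
t=19: [262, 264, 265, 265, 262, 259, 263, 258, 249, 241, 247, 257]
t=20: [242, 239, 238, 238, 241, 244, 240, 246, 255, 263, 257, 247]
t=21: [263, 264, 264, 264, 264, 262, 265, 258, 249, 241, 247, 257]
t=22: [240, 239, 239, 239, 239, 241, 239, 246, 255, 263, 257, 247]
t=23: [265, 265, 265, 265, 265, 265, 264, 258, 249, 241, 247, 257]
t=24: [238, 238, 238, 238, 238, 238, 239, 246, 255, 263, 257, 247]
t=25: [263, 264, 264, 264, 264, 264, 264, 258, 249, 241, 247, 257]
t=26: [240, 239, 239, 239, 239, 239, 239, 246, 255, 263, 257, 247]
t=27: [265, 265, 265, 265, 265, 265, 264, 258, 249, 241, 247, 257]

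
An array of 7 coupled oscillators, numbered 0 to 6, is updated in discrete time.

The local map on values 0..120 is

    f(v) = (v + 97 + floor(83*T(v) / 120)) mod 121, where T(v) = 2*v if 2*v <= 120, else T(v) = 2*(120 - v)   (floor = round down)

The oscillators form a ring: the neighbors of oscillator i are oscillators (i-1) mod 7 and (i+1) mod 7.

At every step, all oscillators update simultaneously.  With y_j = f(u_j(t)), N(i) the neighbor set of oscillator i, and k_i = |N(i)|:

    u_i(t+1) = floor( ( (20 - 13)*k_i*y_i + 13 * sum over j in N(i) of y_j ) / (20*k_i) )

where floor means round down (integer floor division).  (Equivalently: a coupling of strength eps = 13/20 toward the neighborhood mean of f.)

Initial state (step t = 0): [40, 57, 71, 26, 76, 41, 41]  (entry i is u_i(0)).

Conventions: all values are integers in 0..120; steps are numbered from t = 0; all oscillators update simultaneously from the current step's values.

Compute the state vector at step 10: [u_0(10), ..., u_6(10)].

Simulating step by step:
t=0: [40, 57, 71, 26, 76, 41, 41]
t=1: [84, 98, 88, 86, 74, 85, 72]
t=2: [109, 106, 107, 109, 110, 111, 110]
t=3: [100, 100, 100, 99, 99, 99, 99]
t=4: [103, 103, 103, 103, 104, 104, 103]
t=5: [102, 102, 102, 102, 102, 102, 102]
t=6: [102, 102, 102, 102, 102, 102, 102]
t=7: [102, 102, 102, 102, 102, 102, 102]
t=8: [102, 102, 102, 102, 102, 102, 102]
t=9: [102, 102, 102, 102, 102, 102, 102]
t=10: [102, 102, 102, 102, 102, 102, 102]

Answer: [102, 102, 102, 102, 102, 102, 102]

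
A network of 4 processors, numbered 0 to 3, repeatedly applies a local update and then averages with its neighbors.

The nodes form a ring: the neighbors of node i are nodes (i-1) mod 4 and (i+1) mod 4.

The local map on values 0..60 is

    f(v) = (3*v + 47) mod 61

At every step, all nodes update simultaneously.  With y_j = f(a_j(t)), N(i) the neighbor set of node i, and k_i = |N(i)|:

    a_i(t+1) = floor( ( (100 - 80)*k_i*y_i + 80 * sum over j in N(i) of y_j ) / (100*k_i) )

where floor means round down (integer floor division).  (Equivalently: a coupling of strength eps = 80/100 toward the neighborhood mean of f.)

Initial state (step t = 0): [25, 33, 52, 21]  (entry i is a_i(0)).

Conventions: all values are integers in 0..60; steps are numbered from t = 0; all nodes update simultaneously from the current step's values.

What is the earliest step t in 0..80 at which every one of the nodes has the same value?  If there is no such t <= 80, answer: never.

Answer: 26
Key observation: Synchronization is absorbing here: once all nodes are equal they stay equal, and step 26 is the first all-equal step.

Derivation:
t=0: [25, 33, 52, 21]  (not all equal)
t=1: [29, 12, 33, 17]  (not all equal)
t=2: [26, 18, 28, 21]  (not all equal)
t=3: [36, 12, 37, 14]  (not all equal)
t=4: [26, 32, 27, 33]  (not all equal)
t=5: [18, 7, 19, 8]  (not all equal)
t=6: [14, 34, 15, 35]  (not all equal)
t=7: [28, 29, 29, 29]  (not all equal)
t=8: [11, 10, 12, 10]  (not all equal)
t=9: [16, 19, 17, 19]  (not all equal)
t=10: [41, 37, 41, 37]  (not all equal)
t=11: [38, 45, 38, 45]  (not all equal)
t=12: [55, 43, 55, 43]  (not all equal)
t=13: [49, 34, 49, 34]  (not all equal)
t=14: [23, 14, 23, 14]  (not all equal)
t=15: [33, 49, 33, 49]  (not all equal)
t=16: [13, 21, 13, 21]  (not all equal)
t=17: [44, 29, 44, 29]  (not all equal)
t=18: [21, 48, 21, 48]  (not all equal)
t=19: [16, 40, 16, 40]  (not all equal)
t=20: [42, 36, 42, 36]  (not all equal)
t=21: [36, 47, 36, 47]  (not all equal)
t=22: [10, 27, 10, 27]  (not all equal)
t=23: [8, 14, 8, 14]  (not all equal)
t=24: [24, 13, 24, 13]  (not all equal)
t=25: [31, 51, 31, 51]  (not all equal)
t=26: [17, 17, 17, 17]  (all equal)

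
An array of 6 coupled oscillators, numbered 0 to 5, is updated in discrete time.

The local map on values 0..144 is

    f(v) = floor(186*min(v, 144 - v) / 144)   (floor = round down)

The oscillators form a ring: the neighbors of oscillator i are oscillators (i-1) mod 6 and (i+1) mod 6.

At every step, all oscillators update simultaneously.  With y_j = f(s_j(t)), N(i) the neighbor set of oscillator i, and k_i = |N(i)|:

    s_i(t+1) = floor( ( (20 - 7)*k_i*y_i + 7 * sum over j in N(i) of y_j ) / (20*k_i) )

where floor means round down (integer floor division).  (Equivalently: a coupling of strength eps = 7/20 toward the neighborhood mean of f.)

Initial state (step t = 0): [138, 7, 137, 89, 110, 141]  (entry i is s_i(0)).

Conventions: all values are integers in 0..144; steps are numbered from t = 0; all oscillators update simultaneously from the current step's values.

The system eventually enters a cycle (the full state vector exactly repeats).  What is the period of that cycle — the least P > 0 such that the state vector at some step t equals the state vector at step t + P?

Answer: 4
Key observation: The state at step 24, [91, 91, 91, 91, 91, 91], reappears at step 28 — and no state repeats earlier — so the cycle the system enters has period 4.

Derivation:
t=0: [138, 7, 137, 89, 110, 141]
t=1: [6, 8, 19, 55, 40, 10]
t=2: [8, 11, 29, 59, 47, 17]
t=3: [12, 17, 39, 66, 55, 25]
t=4: [19, 25, 51, 76, 66, 35]
t=5: [29, 36, 63, 82, 78, 48]
t=6: [42, 50, 74, 81, 80, 61]
t=7: [59, 66, 83, 82, 81, 74]
t=8: [80, 82, 79, 79, 82, 85]
t=9: [80, 80, 82, 82, 79, 77]
t=10: [82, 81, 80, 80, 83, 84]
t=11: [79, 81, 81, 81, 78, 77]
t=12: [83, 81, 81, 81, 84, 85]
t=13: [78, 80, 81, 80, 77, 76]
t=14: [84, 82, 81, 82, 85, 86]
t=15: [77, 79, 80, 79, 76, 74]
t=16: [86, 83, 82, 83, 86, 88]
t=17: [74, 77, 79, 77, 74, 72]
t=18: [89, 86, 84, 86, 89, 91]
t=19: [71, 74, 75, 74, 71, 69]
t=20: [90, 90, 89, 90, 90, 89]
t=21: [69, 69, 70, 69, 69, 70]
t=22: [89, 89, 89, 89, 89, 89]
t=23: [71, 71, 71, 71, 71, 71]
t=24: [91, 91, 91, 91, 91, 91]
t=25: [68, 68, 68, 68, 68, 68]
t=26: [87, 87, 87, 87, 87, 87]
t=27: [73, 73, 73, 73, 73, 73]
t=28: [91, 91, 91, 91, 91, 91]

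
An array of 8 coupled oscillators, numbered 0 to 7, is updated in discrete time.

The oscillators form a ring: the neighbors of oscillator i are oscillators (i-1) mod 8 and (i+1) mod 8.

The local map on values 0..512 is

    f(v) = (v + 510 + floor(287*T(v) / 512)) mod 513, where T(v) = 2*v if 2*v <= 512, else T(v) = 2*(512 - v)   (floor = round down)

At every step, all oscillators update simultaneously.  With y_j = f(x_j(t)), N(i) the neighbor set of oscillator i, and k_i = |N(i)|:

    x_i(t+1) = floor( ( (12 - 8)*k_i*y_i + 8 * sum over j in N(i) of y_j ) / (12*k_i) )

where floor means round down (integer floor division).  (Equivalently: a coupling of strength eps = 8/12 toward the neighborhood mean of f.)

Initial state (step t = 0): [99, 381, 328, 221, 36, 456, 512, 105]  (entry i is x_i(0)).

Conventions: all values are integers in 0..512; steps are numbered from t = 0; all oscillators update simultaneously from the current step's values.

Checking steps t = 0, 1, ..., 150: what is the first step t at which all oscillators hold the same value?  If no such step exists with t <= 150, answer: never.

Answer: 36
Key observation: Synchronization is absorbing here: once all oscillators are equal they stay equal, and step 36 is the first all-equal step.

Derivation:
t=0: [99, 381, 328, 221, 36, 456, 512, 105]  (not all equal)
t=1: [145, 78, 164, 185, 180, 194, 243, 311]  (not all equal)
t=2: [162, 270, 298, 370, 391, 432, 313, 278]  (not all equal)
t=3: [129, 128, 19, 14, 9, 11, 16, 128]  (not all equal)
t=4: [268, 191, 110, 26, 20, 22, 106, 189]  (not all equal)
t=5: [274, 219, 228, 107, 44, 101, 220, 214]  (not all equal)
t=6: [311, 321, 388, 264, 174, 254, 374, 312]  (not all equal)
t=7: [19, 16, 18, 134, 138, 133, 18, 17]  (not all equal)
t=8: [33, 34, 115, 201, 283, 201, 115, 35]  (not all equal)
t=9: [68, 125, 244, 228, 289, 228, 244, 125]  (not all equal)
t=10: [221, 134, 247, 168, 327, 168, 247, 134]  (not all equal)
t=11: [342, 251, 213, 126, 241, 126, 213, 251]  (not all equal)
t=12: [16, 160, 242, 406, 345, 406, 242, 160]  (not all equal)
t=13: [234, 292, 284, 178, 10, 178, 284, 292]  (not all equal)
t=14: [179, 179, 139, 138, 255, 138, 139, 179]  (not all equal)
t=15: [376, 347, 318, 201, 200, 201, 318, 347]  (not all equal)
t=16: [14, 15, 152, 287, 422, 287, 152, 15]  (not all equal)
t=17: [27, 124, 123, 116, 17, 116, 123, 124]  (not all equal)
t=18: [191, 190, 253, 177, 173, 177, 253, 190]  (not all equal)
t=19: [400, 274, 264, 251, 369, 251, 264, 274]  (not all equal)
t=20: [19, 19, 22, 18, 15, 18, 22, 19]  (not all equal)
t=21: [37, 39, 38, 35, 32, 35, 38, 39]  (not all equal)
t=22: [77, 77, 75, 70, 68, 70, 75, 77]  (not all equal)
t=23: [160, 158, 153, 147, 143, 147, 153, 158]  (not all equal)
t=24: [333, 329, 320, 309, 305, 309, 320, 329]  (not all equal)
t=25: [17, 18, 19, 20, 20, 20, 19, 18]  (not all equal)
t=26: [34, 35, 37, 38, 39, 38, 37, 35]  (not all equal)
t=27: [70, 71, 74, 77, 77, 77, 74, 71]  (not all equal)
t=28: [146, 148, 153, 157, 160, 157, 153, 148]  (not all equal)
t=29: [308, 312, 320, 329, 332, 329, 320, 312]  (not all equal)
t=30: [20, 19, 19, 18, 17, 18, 19, 19]  (not all equal)
t=31: [37, 37, 36, 35, 34, 35, 36, 37]  (not all equal)
t=32: [75, 74, 73, 71, 70, 71, 73, 74]  (not all equal)
t=33: [154, 153, 150, 147, 146, 147, 150, 153]  (not all equal)
t=34: [321, 319, 314, 309, 307, 309, 314, 319]  (not all equal)
t=35: [19, 19, 19, 19, 20, 19, 19, 19]  (not all equal)
t=36: [37, 37, 37, 37, 37, 37, 37, 37]  (all equal)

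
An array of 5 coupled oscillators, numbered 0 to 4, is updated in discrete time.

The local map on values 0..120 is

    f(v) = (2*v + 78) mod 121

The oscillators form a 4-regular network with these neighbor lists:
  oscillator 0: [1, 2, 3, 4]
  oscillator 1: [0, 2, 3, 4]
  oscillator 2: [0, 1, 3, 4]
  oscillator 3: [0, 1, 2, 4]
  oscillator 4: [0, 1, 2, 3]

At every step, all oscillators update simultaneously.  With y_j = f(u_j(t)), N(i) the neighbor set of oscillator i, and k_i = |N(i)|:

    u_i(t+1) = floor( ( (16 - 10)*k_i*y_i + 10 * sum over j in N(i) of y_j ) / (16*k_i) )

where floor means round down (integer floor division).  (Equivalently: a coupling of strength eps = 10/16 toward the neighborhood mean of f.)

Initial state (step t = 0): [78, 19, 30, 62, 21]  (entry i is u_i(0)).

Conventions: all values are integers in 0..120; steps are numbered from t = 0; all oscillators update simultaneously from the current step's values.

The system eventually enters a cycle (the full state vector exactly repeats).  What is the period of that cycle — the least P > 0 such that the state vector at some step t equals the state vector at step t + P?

Answer: 10
Key observation: The state at step 11, [98, 98, 98, 98, 98], reappears at step 21 — and no state repeats earlier — so the cycle the system enters has period 10.

Derivation:
t=0: [78, 19, 30, 62, 21]
t=1: [94, 95, 73, 87, 96]
t=2: [35, 35, 52, 32, 35]
t=3: [31, 31, 38, 30, 31]
t=4: [20, 20, 23, 20, 20]
t=5: [100, 100, 74, 100, 100]
t=6: [46, 46, 61, 46, 46]
t=7: [53, 53, 60, 53, 53]
t=8: [65, 65, 68, 65, 65]
t=9: [87, 87, 89, 87, 87]
t=10: [10, 10, 11, 10, 10]
t=11: [98, 98, 98, 98, 98]
t=12: [32, 32, 32, 32, 32]
t=13: [21, 21, 21, 21, 21]
t=14: [120, 120, 120, 120, 120]
t=15: [76, 76, 76, 76, 76]
t=16: [109, 109, 109, 109, 109]
t=17: [54, 54, 54, 54, 54]
t=18: [65, 65, 65, 65, 65]
t=19: [87, 87, 87, 87, 87]
t=20: [10, 10, 10, 10, 10]
t=21: [98, 98, 98, 98, 98]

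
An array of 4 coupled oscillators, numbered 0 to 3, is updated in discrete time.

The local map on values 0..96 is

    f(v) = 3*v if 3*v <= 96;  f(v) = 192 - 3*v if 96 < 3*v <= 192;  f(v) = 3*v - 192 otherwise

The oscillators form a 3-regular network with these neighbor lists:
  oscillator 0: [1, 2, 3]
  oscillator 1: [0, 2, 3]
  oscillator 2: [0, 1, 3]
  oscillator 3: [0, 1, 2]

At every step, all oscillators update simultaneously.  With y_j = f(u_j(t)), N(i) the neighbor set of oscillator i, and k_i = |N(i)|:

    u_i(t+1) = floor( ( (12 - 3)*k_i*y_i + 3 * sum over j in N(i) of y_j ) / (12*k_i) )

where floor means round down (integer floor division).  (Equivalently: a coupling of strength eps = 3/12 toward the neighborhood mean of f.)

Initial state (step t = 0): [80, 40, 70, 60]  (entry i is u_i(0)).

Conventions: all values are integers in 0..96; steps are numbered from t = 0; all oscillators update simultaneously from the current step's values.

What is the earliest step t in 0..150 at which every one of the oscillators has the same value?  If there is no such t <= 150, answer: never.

Simulating step by step:
t=0: [80, 40, 70, 60]  (not all equal)
t=1: [44, 60, 24, 20]  (not all equal)
t=2: [57, 25, 65, 57]  (not all equal)
t=3: [24, 60, 12, 24]  (not all equal)
t=4: [64, 24, 40, 64]  (not all equal)
t=5: [12, 60, 60, 12]  (not all equal)
t=6: [32, 16, 16, 32]  (not all equal)
t=7: [88, 56, 56, 88]  (not all equal)
t=8: [64, 32, 32, 64]  (not all equal)
t=9: [16, 80, 80, 16]  (not all equal)
t=10: [48, 48, 48, 48]  (all equal)

Answer: 10
Key observation: Synchronization is absorbing here: once all oscillators are equal they stay equal, and step 10 is the first all-equal step.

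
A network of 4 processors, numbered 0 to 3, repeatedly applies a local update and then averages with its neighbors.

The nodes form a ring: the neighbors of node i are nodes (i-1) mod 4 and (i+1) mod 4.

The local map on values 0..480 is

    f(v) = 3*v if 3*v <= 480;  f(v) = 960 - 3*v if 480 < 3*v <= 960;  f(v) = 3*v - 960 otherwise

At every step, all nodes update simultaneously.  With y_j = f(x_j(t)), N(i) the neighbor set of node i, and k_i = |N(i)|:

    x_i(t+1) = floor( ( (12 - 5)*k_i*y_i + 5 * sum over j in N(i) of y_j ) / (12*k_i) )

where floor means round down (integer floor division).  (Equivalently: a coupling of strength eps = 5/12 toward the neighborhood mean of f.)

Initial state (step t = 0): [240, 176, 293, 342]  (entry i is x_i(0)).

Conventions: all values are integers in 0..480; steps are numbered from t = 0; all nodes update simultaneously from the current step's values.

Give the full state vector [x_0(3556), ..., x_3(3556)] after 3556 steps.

Simulating step by step:
t=0: [240, 176, 293, 342]
t=1: [243, 318, 151, 105]
t=2: [201, 146, 331, 326]
t=3: [303, 336, 114, 91]
t=4: [96, 109, 266, 241]
t=5: [285, 284, 212, 232]
t=6: [138, 152, 266, 243]
t=7: [384, 386, 237, 254]
t=8: [194, 207, 227, 207]
t=9: [361, 334, 304, 334]
t=10: [89, 60, 45, 60]
t=11: [230, 188, 153, 188]
t=12: [322, 382, 432, 382]
t=13: [81, 179, 273, 179]
t=14: [318, 326, 258, 326]
t=15: [11, 50, 116, 50]
t=16: [81, 166, 265, 166]
t=17: [334, 354, 288, 354]
t=18: [67, 88, 98, 88]
t=19: [227, 257, 281, 257]
t=20: [241, 192, 147, 192]
t=21: [298, 365, 417, 365]
t=22: [94, 153, 226, 153]
t=23: [355, 385, 355, 385]
t=24: [142, 157, 142, 157]
t=25: [444, 452, 444, 452]
t=26: [382, 386, 382, 386]
t=27: [191, 193, 191, 193]
t=28: [384, 383, 384, 383]
t=29: [190, 190, 190, 190]
t=30: [390, 390, 390, 390]
t=31: [210, 210, 210, 210]
t=32: [330, 330, 330, 330]
t=33: [30, 30, 30, 30]
t=34: [90, 90, 90, 90]
t=35: [270, 270, 270, 270]
t=36: [150, 150, 150, 150]
t=37: [450, 450, 450, 450]
t=38: [390, 390, 390, 390]

Answer: [150, 150, 150, 150]
Key observation: The state at step 30, [390, 390, 390, 390], reappears at step 38: the system is in a cycle of period 8 from step 30 on.  Therefore the state at step 3556 equals the state at step 30 + ((3556 - 30) mod 8) = 36, which is [150, 150, 150, 150].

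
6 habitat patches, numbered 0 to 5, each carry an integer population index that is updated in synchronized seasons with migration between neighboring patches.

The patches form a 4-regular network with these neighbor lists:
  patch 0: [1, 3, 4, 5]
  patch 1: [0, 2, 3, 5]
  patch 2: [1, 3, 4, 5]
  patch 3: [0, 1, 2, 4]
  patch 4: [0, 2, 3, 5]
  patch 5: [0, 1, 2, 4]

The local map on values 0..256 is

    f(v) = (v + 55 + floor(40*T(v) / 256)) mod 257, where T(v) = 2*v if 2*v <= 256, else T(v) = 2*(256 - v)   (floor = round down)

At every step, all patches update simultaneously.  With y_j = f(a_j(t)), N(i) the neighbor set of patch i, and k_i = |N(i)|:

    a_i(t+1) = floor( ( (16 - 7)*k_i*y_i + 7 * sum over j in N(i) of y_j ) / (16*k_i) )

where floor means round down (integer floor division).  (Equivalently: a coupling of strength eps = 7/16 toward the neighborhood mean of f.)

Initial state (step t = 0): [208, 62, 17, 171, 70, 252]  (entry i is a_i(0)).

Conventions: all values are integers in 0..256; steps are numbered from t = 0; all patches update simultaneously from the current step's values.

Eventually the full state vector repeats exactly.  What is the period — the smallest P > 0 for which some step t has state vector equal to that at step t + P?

Answer: 7
Key observation: The state at step 11, [36, 36, 36, 36, 36, 36], reappears at step 18 — and no state repeats earlier — so the cycle the system enters has period 7.

Derivation:
t=0: [208, 62, 17, 171, 70, 252]
t=1: [75, 120, 107, 183, 125, 70]
t=2: [149, 173, 173, 86, 177, 167]
t=3: [234, 241, 243, 203, 243, 249]
t=4: [38, 40, 42, 28, 41, 46]
t=5: [104, 106, 107, 98, 106, 111]
t=6: [191, 193, 194, 187, 193, 197]
t=7: [9, 9, 10, 7, 9, 11]
t=8: [66, 66, 67, 65, 66, 67]
t=9: [141, 141, 141, 140, 141, 141]
t=10: [231, 231, 231, 231, 231, 231]
t=11: [36, 36, 36, 36, 36, 36]
t=12: [102, 102, 102, 102, 102, 102]
t=13: [188, 188, 188, 188, 188, 188]
t=14: [7, 7, 7, 7, 7, 7]
t=15: [64, 64, 64, 64, 64, 64]
t=16: [139, 139, 139, 139, 139, 139]
t=17: [230, 230, 230, 230, 230, 230]
t=18: [36, 36, 36, 36, 36, 36]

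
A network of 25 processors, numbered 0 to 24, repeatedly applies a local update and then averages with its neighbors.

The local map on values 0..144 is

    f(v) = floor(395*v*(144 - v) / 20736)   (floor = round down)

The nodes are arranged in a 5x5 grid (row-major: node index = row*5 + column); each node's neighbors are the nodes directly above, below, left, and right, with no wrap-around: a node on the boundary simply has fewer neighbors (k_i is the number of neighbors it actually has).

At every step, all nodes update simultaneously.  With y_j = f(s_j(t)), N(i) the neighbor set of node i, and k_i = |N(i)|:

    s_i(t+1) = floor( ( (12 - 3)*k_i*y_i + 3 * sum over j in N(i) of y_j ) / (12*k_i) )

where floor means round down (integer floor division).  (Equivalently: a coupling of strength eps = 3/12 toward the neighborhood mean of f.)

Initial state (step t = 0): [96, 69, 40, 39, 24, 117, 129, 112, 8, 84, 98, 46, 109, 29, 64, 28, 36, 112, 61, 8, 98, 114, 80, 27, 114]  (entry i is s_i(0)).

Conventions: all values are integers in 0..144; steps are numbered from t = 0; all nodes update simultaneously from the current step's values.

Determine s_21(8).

Answer: s_21(8) = 92

Derivation:
t=0: [96, 69, 40, 39, 24, 117, 129, 112, 8, 84, 98, 46, 109, 29, 64, 28, 36, 112, 61, 8, 98, 114, 80, 27, 114]
t=1: [85, 90, 79, 71, 62, 62, 46, 63, 34, 86, 80, 80, 71, 65, 87, 66, 72, 72, 85, 36, 79, 70, 88, 66, 58]
t=2: [94, 92, 96, 95, 96, 95, 87, 94, 77, 93, 97, 96, 97, 95, 92, 97, 97, 97, 94, 79, 97, 97, 94, 97, 92]
t=3: [89, 90, 87, 88, 87, 88, 92, 89, 95, 90, 86, 87, 86, 88, 91, 86, 86, 86, 89, 95, 86, 86, 88, 86, 91]
t=4: [92, 92, 93, 92, 93, 93, 91, 92, 89, 91, 94, 94, 94, 92, 91, 95, 94, 94, 92, 88, 95, 94, 93, 94, 91]
t=5: [90, 90, 90, 91, 90, 90, 90, 90, 92, 91, 89, 89, 89, 91, 91, 88, 88, 89, 90, 92, 88, 89, 89, 89, 91]
t=6: [92, 92, 91, 91, 91, 92, 92, 92, 91, 91, 92, 92, 92, 91, 91, 93, 93, 92, 92, 91, 93, 93, 93, 92, 91]
t=7: [91, 91, 91, 91, 91, 91, 91, 91, 91, 91, 90, 90, 91, 91, 91, 90, 90, 90, 91, 91, 90, 90, 90, 90, 91]
t=8: [91, 91, 91, 91, 91, 91, 91, 91, 91, 91, 91, 91, 91, 91, 91, 92, 92, 91, 91, 91, 92, 92, 92, 91, 91]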